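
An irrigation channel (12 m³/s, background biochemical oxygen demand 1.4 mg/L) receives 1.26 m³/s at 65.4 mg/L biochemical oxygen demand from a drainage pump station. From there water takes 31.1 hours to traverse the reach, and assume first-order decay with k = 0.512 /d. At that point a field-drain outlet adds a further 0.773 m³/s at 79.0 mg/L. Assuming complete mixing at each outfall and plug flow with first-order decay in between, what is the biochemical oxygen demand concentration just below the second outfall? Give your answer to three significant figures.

7.99 mg/L

Mass balance: C = (12.00·1.400 + 1.260·65.40) / 13.26 = 99.20/13.26 = 7.481 mg/L; combined flow 13.26 m³/s.
Decay over the reach: 7.481·exp(−kt) = 7.481·0.5151 = 3.853 mg/L.
At the second outfall, C = (13.26·3.853 + 0.7730·79.00) / (13.26 + 0.7730) = 7.993 mg/L.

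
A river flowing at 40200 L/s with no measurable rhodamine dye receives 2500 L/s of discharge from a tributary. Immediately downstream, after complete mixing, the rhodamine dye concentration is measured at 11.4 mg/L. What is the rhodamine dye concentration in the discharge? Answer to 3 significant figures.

Mass balance: 40200·0 + 2500·Cₑ = 42700·11.40
→ Cₑ = (42700·11.40 − 40200·0) / 2500 = 194.7 mg/L.

195 mg/L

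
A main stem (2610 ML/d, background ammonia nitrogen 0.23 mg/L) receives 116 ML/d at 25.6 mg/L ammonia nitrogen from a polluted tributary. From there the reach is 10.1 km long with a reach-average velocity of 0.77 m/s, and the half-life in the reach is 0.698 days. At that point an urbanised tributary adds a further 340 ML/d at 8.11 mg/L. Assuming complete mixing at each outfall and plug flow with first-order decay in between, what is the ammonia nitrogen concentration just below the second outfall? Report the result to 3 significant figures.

1.90 mg/L

Mixed concentration C = ΣQC/ΣQ = (2610·0.2300 + 116.0·25.60) / 2726 = 3570/2726 = 1.310 mg/L; combined flow 2726 ML/d.
Travel time t = 10.1·1000 / 0.77 = 13120 s = 3.644 h.
Half-life 0.698 d → k = ln 2 / 0.698 = 0.9930 d⁻¹.
Applying C = C₀e^(−kt): 1.310 × 0.8601 = 1.126 mg/L.
At the second outfall, C = (2726·1.126 + 340.0·8.110) / (2726 + 340.0) = 1.901 mg/L.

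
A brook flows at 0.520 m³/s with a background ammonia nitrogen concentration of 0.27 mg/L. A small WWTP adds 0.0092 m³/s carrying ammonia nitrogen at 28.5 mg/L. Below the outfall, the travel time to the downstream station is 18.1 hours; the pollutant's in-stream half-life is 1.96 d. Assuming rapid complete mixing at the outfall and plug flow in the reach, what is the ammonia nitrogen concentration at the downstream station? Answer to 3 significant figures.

After mixing, C = (0.5200·0.2700 + 0.009200·28.50) / 0.5292 = 0.4026/0.5292 = 0.7608 mg/L.
Half-life 1.96 d → k = ln 2 / 1.96 = 0.3536 d⁻¹.
Applying C = C₀e^(−kt): 0.7608 × 0.7659 = 0.5827 mg/L.

0.583 mg/L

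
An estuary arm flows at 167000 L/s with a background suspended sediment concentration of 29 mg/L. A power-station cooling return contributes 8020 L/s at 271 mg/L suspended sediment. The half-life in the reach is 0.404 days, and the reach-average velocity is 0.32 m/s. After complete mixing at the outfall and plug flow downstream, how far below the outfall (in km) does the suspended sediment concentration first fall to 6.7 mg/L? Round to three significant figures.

Conservation of mass: C = (167000·29.00 + 8020·271.0) / 175000 = 7016000/175000 = 40.09 mg/L.
Half-life 0.404 d → k = ln 2 / 0.404 = 1.716 d⁻¹.
Set 40.09·exp(−k·t) = 6.7 → t = ln(40.09/6.7)/k = 90090 s = 25.03 h.
Distance = v·t = 0.32·90090 = 28830 m = 28.83 km.

28.8 km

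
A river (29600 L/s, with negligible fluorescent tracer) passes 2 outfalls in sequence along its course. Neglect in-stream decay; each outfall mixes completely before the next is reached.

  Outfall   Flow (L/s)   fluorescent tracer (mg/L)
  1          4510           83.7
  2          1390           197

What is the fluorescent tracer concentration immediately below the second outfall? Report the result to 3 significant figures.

Below outfall 1: Q → 34110 L/s, C = (29600·0 + 4510·83.70)/34110 = 11.07 mg/L.
Below outfall 2: Q → 35500 L/s, C = (34110·11.07 + 1390·197.0)/35500 = 18.35 mg/L.

18.3 mg/L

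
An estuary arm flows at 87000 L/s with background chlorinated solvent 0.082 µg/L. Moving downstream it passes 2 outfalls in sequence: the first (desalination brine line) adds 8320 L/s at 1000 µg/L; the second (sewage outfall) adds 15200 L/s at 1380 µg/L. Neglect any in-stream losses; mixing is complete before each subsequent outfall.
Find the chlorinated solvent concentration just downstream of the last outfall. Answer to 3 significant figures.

Outfall 1: combined Q = 95320 L/s; C = (87000·0.08200 + 8320·1000)/95320 = 87.36 µg/L.
Outfall 2: combined Q = 110500 L/s; C = (95320·87.36 + 15200·1380)/110500 = 265.1 µg/L.

265 µg/L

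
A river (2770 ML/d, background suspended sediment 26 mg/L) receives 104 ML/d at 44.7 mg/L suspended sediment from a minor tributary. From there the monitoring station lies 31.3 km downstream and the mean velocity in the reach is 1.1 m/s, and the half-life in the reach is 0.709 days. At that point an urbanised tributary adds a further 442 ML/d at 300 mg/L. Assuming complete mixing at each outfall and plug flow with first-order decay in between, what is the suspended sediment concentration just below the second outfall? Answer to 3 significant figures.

56.7 mg/L

Conservation of mass: C = (2770·26.00 + 104.0·44.70) / 2874 = 76670/2874 = 26.68 mg/L; combined flow 2874 ML/d.
Travel time t = 31.3·1000 / 1.1 = 28450 s = 7.904 h.
Half-life 0.709 d → k = ln 2 / 0.709 = 0.9776 d⁻¹.
Decay over the reach: 26.68·exp(−kt) = 26.68·0.7247 = 19.33 mg/L.
Second outfall: C = (2874·19.33 + 442.0·300.0)/3316 = 56.74 mg/L.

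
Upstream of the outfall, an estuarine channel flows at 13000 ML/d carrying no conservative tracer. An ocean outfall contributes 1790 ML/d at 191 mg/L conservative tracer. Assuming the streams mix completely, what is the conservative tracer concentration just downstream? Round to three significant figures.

Mass balance: C = (13000·0 + 1790·191.0) / 14790 = 341900/14790 = 23.12 mg/L.

23.1 mg/L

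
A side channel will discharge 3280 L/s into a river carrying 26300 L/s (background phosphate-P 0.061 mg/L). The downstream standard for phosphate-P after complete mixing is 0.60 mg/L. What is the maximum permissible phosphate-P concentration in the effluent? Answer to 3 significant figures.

At the limit, (Qr·Cr + Qe·Cₑ)/(Qr + Qe) = 0.60:
Cₑ = (29580·0.60 − 26300·0.06100) / 3280 = 4.922 mg/L.

4.92 mg/L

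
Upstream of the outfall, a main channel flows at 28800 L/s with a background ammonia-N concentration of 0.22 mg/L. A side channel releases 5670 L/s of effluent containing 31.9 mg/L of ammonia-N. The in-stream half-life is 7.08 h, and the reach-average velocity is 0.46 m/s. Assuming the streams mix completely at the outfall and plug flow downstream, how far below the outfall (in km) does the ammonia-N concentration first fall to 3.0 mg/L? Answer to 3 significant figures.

Conservation of mass: C = (28800·0.2200 + 5670·31.90) / 34470 = 187200/34470 = 5.431 mg/L.
Half-life 7.08 h → k = ln 2 / 7.08 = 0.09790 h⁻¹ = 2.350 d⁻¹.
Set 5.431·exp(−k·t) = 3.0 → t = ln(5.431/3.0)/k = 21820 s = 6.062 h.
Distance = v·t = 0.46·21820 = 10040 m = 10.04 km.

10.0 km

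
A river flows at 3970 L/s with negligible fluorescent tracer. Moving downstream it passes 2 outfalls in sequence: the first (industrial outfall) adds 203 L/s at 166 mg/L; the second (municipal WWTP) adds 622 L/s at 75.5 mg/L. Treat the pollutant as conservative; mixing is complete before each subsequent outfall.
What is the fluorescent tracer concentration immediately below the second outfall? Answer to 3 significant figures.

16.8 mg/L

After outfall 1: Q = 3970 + 203.0 = 4173 L/s; C = (3970·0 + 203.0·166.0)/4173 = 8.075 mg/L.
After outfall 2: Q = 4173 + 622.0 = 4795 L/s; C = (4173·8.075 + 622.0·75.50)/4795 = 16.82 mg/L.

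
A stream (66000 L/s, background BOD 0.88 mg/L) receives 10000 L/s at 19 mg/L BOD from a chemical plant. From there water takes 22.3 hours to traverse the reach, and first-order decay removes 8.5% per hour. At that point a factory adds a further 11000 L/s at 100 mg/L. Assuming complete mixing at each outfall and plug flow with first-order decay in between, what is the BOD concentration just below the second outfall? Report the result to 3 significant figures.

Mixed concentration C = ΣQC/ΣQ = (66000·0.8800 + 10000·19.00) / 76000 = 248100/76000 = 3.264 mg/L; combined flow 76000 L/s.
8.5%/h lost → k = −ln(1 − 0.085) = 0.08883 h⁻¹.
After decay, C = 3.264 × e^(−kt) = 3.264 × 0.1379 = 0.4503 mg/L.
Second outfall: C = (76000·0.4503 + 11000·100.0)/87000 = 13.04 mg/L.

13.0 mg/L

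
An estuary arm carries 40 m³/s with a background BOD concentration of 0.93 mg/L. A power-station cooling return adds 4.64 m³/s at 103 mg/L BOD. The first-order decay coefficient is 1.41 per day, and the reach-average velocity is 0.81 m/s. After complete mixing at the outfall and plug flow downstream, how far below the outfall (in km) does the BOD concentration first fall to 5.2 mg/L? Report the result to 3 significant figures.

Conservation of mass: C = (40.00·0.9300 + 4.640·103.0) / 44.64 = 515.1/44.64 = 11.54 mg/L.
Set 11.54·exp(−k·t) = 5.2 → t = ln(11.54/5.2)/k = 48840 s = 13.57 h.
Distance = v·t = 0.81·48840 = 39560 m = 39.56 km.

39.6 km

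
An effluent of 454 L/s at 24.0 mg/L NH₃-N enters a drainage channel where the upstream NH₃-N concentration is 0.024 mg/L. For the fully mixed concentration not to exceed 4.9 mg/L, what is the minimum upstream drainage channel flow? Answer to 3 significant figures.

Set C_mix = 4.9: (Q·0.02400 + 454.0·24.00) / (Q + 454.0) = 4.9
→ Q = 454.0·(24.00 − 4.9)/(4.9 − 0.02400) = 1778 L/s.

1780 L/s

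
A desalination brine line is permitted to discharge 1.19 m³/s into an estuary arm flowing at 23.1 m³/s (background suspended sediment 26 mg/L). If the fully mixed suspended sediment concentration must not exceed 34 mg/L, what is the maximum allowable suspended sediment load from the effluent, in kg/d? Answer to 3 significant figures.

Mass balance at the limit: 23.10·26.00 + 1.190·Cₑ = 24.29·34 → Cₑ = 189.3 mg/L.
Load = 1.190 m³/s × 189.3 g/m³ × 86 400 s/d = 19460 kg/d.

19500 kg/d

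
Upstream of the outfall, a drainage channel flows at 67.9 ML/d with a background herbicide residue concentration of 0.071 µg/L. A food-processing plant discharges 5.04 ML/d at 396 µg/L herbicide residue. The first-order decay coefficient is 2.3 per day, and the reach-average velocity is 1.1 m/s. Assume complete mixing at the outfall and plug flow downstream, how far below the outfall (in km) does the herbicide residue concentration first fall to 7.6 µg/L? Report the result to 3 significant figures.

53.0 km

Mixed concentration C = ΣQC/ΣQ = (67.90·0.07100 + 5.040·396.0) / 72.94 = 2001/72.94 = 27.43 µg/L.
Set 27.43·exp(−k·t) = 7.6 → t = ln(27.43/7.6)/k = 48210 s = 13.39 h.
Distance = v·t = 1.1·48210 = 53030 m = 53.03 km.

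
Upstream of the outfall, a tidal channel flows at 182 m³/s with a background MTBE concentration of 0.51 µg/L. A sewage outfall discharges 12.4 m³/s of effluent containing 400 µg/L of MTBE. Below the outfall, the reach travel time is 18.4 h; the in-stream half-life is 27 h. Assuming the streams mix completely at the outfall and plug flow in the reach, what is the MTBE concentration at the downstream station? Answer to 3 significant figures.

16.2 µg/L

Mixed concentration C = ΣQC/ΣQ = (182.0·0.5100 + 12.40·400.0) / 194.4 = 5053/194.4 = 25.99 µg/L.
Half-life 27 h → k = ln 2 / 27 = 0.02567 h⁻¹ = 0.6161 d⁻¹.
Applying C = C₀e^(−kt): 25.99 × 0.6235 = 16.21 µg/L.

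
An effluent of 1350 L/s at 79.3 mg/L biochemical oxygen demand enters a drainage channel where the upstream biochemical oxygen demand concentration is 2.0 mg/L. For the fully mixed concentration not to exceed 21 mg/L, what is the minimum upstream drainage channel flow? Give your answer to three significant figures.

Set C_mix = 21: (Q·2.000 + 1350·79.30) / (Q + 1350) = 21
→ Q = 1350·(79.30 − 21)/(21 − 2.000) = 4142 L/s.

4140 L/s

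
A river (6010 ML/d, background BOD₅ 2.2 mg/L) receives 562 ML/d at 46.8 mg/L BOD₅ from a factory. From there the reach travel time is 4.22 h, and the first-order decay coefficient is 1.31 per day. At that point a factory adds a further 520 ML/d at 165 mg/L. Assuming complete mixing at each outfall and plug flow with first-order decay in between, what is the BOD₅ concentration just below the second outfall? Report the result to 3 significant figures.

Mass balance: C = (6010·2.200 + 562.0·46.80) / 6572 = 39520/6572 = 6.014 mg/L; combined flow 6572 ML/d.
First-order decay: C = 6.014·exp(−k·t) = 6.014·0.7943 = 4.777 mg/L.
Second outfall: C = (6572·4.777 + 520.0·165.0)/7092 = 16.52 mg/L.

16.5 mg/L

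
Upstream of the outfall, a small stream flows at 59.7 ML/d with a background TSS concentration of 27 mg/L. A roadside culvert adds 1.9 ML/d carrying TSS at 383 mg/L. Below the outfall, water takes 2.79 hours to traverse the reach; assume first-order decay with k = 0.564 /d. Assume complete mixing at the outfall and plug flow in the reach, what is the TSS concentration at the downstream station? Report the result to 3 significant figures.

35.6 mg/L

Flow-weighted average: C = (59.70·27.00 + 1.900·383.0) / 61.60 = 2340/61.60 = 37.98 mg/L.
First-order decay: C = 37.98·exp(−k·t) = 37.98·0.9365 = 35.57 mg/L.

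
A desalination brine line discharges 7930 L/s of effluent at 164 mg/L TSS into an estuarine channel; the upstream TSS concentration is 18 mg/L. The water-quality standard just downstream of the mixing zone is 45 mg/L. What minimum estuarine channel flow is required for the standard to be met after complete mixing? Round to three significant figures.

Set C_mix = 45: (Q·18.00 + 7930·164.0) / (Q + 7930) = 45
→ Q = 7930·(164.0 − 45)/(45 − 18.00) = 34950 L/s.

35000 L/s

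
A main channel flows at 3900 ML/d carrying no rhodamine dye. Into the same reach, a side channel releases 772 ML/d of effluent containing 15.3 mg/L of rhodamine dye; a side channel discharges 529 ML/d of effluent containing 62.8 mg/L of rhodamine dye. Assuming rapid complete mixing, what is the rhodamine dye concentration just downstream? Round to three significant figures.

Conservation of mass: C = (3900·0 + 772.0·15.30 + 529.0·62.80) / 5201 = 45030/5201 = 8.658 mg/L.

8.66 mg/L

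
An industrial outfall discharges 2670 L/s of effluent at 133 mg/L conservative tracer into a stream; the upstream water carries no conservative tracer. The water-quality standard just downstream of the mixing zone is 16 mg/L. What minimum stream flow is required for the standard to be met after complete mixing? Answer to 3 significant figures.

Set C_mix = 16: (Q·0 + 2670·133.0) / (Q + 2670) = 16
→ Q = 2670·(133.0 − 16)/(16 − 0) = 19520 L/s.

19500 L/s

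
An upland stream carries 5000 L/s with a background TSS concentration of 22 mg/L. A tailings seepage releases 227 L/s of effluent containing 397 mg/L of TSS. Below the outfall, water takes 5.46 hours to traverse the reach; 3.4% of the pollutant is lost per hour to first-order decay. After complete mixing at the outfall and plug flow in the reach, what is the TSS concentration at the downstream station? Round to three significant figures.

31.7 mg/L

Flow-weighted average: C = (5000·22.00 + 227.0·397.0) / 5227 = 200100/5227 = 38.29 mg/L.
3.4%/h lost → k = −ln(1 − 0.034) = 0.03459 h⁻¹.
Applying C = C₀e^(−kt): 38.29 × 0.8279 = 31.70 mg/L.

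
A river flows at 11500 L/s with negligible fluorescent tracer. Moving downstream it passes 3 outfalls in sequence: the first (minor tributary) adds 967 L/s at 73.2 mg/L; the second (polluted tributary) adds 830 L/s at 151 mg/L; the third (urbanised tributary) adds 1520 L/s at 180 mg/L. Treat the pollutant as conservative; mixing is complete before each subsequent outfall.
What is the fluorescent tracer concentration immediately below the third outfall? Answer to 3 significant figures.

After outfall 1: Q = 11500 + 967.0 = 12470 L/s; C = (11500·0 + 967.0·73.20)/12470 = 5.678 mg/L.
After outfall 2: Q = 12470 + 830.0 = 13300 L/s; C = (12470·5.678 + 830.0·151.0)/13300 = 14.75 mg/L.
After outfall 3: Q = 13300 + 1520 = 14820 L/s; C = (13300·14.75 + 1520·180.0)/14820 = 31.70 mg/L.

31.7 mg/L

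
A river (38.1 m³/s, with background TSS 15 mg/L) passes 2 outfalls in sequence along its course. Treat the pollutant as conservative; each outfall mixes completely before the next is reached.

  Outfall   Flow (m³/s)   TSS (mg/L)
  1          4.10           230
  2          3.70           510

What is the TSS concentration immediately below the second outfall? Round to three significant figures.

74.1 mg/L

Below outfall 1: Q → 42.20 m³/s, C = (38.10·15.00 + 4.100·230.0)/42.20 = 35.89 mg/L.
Below outfall 2: Q → 45.90 m³/s, C = (42.20·35.89 + 3.700·510.0)/45.90 = 74.11 mg/L.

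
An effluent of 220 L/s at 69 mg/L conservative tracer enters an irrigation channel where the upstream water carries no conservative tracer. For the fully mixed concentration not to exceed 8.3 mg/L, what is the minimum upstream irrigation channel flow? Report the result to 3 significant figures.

Set C_mix = 8.3: (Q·0 + 220.0·69.00) / (Q + 220.0) = 8.3
→ Q = 220.0·(69.00 − 8.3)/(8.3 − 0) = 1609 L/s.

1610 L/s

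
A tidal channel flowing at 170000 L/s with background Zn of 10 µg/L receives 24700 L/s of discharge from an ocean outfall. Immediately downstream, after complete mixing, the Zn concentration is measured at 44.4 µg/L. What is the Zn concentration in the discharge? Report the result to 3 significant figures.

Mass balance: 170000·10.00 + 24700·Cₑ = 194700·44.40
→ Cₑ = (194700·44.40 − 170000·10.00) / 24700 = 281.2 µg/L.

281 µg/L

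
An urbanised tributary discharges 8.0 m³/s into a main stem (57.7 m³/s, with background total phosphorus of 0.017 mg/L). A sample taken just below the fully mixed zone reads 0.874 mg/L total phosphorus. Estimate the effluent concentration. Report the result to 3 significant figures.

Mass balance: 57.70·0.01700 + 8.000·Cₑ = 65.70·0.8740
→ Cₑ = (65.70·0.8740 − 57.70·0.01700) / 8.000 = 7.055 mg/L.

7.06 mg/L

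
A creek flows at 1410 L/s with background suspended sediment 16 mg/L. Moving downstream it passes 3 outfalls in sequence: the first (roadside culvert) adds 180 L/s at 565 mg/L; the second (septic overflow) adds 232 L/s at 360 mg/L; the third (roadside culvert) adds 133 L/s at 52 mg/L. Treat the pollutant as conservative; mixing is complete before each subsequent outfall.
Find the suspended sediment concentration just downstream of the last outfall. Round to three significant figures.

Outfall 1: combined Q = 1590 L/s; C = (1410·16.00 + 180.0·565.0)/1590 = 78.15 mg/L.
Outfall 2: combined Q = 1822 L/s; C = (1590·78.15 + 232.0·360.0)/1822 = 114.0 mg/L.
Outfall 3: combined Q = 1955 L/s; C = (1822·114.0 + 133.0·52.00)/1955 = 109.8 mg/L.

110 mg/L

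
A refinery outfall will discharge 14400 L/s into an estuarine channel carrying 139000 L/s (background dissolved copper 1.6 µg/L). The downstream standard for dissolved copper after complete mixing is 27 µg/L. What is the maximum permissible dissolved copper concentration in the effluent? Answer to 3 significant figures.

At the limit, (Qr·Cr + Qe·Cₑ)/(Qr + Qe) = 27:
Cₑ = (153400·27 − 139000·1.600) / 14400 = 272.2 µg/L.

272 µg/L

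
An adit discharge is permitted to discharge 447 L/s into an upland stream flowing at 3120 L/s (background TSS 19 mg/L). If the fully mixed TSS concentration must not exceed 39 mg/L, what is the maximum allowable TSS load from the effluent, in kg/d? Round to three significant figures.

6900 kg/d

Mass balance at the limit: 3120·19.00 + 447.0·Cₑ = 3567·39 → Cₑ = 178.6 mg/L.
447.0 L/s = 0.4470 m³/s. Load = 0.4470 m³/s × 178.6 g/m³ × 86 400 s/d = 6898 kg/d.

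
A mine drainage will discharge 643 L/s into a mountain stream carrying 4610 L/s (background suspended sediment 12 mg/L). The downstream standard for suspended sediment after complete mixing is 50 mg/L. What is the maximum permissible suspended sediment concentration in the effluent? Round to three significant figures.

322 mg/L

At the limit, (Qr·Cr + Qe·Cₑ)/(Qr + Qe) = 50:
Cₑ = (5253·50 − 4610·12.00) / 643.0 = 322.4 mg/L.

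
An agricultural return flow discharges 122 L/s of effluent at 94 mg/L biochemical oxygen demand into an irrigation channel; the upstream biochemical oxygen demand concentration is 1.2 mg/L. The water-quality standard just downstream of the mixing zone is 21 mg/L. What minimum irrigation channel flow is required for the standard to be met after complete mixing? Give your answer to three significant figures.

Set C_mix = 21: (Q·1.200 + 122.0·94.00) / (Q + 122.0) = 21
→ Q = 122.0·(94.00 − 21)/(21 − 1.200) = 449.8 L/s.

450 L/s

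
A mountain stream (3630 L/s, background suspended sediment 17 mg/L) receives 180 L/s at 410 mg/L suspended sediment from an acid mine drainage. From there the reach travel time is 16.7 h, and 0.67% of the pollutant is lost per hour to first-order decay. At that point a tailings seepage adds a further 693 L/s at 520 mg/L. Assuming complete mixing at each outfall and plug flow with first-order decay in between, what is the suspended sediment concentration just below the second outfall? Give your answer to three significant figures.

107 mg/L

Conservation of mass: C = (3630·17.00 + 180.0·410.0) / 3810 = 135500/3810 = 35.57 mg/L; combined flow 3810 L/s.
0.67%/h lost → k = −ln(1 − 0.0067) = 0.006723 h⁻¹.
First-order decay: C = 35.57·exp(−k·t) = 35.57·0.8938 = 31.79 mg/L.
At the second outfall, C = (3810·31.79 + 693.0·520.0) / (3810 + 693.0) = 106.9 mg/L.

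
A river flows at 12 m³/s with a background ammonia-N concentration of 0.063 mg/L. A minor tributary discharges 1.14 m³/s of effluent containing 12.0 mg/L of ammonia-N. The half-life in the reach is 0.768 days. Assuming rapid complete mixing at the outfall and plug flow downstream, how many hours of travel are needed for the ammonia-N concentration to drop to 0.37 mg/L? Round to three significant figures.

Mixed concentration C = ΣQC/ΣQ = (12.00·0.06300 + 1.140·12.00) / 13.14 = 14.44/13.14 = 1.099 mg/L.
Half-life 0.768 d → k = ln 2 / 0.768 = 0.9025 d⁻¹.
1.099·exp(−k·t) = 0.37 → t = ln(1.099/0.37)/k = 104200 s = 28.94 h.

28.9 h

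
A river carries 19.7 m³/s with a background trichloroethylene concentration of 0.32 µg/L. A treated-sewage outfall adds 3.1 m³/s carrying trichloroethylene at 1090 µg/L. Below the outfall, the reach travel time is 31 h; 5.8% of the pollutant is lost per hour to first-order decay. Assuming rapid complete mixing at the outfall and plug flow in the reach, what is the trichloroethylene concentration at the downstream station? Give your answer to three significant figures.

Flow-weighted average: C = (19.70·0.3200 + 3.100·1090) / 22.80 = 3385/22.80 = 148.5 µg/L.
5.8%/h lost → k = −ln(1 − 0.058) = 0.05975 h⁻¹.
First-order decay: C = 148.5·exp(−k·t) = 148.5·0.1569 = 23.29 µg/L.

23.3 µg/L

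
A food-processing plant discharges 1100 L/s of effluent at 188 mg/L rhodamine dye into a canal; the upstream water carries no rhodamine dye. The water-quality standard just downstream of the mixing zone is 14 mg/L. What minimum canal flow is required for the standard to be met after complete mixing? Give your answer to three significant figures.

13700 L/s

Set C_mix = 14: (Q·0 + 1100·188.0) / (Q + 1100) = 14
→ Q = 1100·(188.0 − 14)/(14 − 0) = 13670 L/s.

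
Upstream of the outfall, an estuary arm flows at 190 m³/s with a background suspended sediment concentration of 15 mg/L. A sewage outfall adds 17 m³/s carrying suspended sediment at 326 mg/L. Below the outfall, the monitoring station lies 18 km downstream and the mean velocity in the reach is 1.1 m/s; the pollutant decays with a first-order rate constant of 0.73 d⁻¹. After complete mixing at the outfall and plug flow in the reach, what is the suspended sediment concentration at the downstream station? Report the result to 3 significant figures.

35.3 mg/L

Flow-weighted average: C = (190.0·15.00 + 17.00·326.0) / 207.0 = 8392/207.0 = 40.54 mg/L.
Travel time t = 18·1000 / 1.1 = 16360 s = 4.545 h.
After decay, C = 40.54 × e^(−kt) = 40.54 × 0.8709 = 35.31 mg/L.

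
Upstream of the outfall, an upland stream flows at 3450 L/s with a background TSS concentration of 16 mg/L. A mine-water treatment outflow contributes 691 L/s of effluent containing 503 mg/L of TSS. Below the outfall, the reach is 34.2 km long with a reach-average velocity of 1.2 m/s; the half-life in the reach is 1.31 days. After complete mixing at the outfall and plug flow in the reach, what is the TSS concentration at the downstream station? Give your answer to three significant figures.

81.7 mg/L

After mixing, C = (3450·16.00 + 691.0·503.0) / 4141 = 402800/4141 = 97.26 mg/L.
Travel time t = 34.2·1000 / 1.2 = 28500 s = 7.917 h.
Half-life 1.31 d → k = ln 2 / 1.31 = 0.5291 d⁻¹.
After decay, C = 97.26 × e^(−kt) = 97.26 × 0.8398 = 81.69 mg/L.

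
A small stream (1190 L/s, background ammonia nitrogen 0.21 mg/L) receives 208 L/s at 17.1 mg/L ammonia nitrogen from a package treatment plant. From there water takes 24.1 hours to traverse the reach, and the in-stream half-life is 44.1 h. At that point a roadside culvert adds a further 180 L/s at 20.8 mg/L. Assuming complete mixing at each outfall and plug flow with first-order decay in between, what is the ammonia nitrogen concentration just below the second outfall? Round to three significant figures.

4.02 mg/L

Mixed concentration C = ΣQC/ΣQ = (1190·0.2100 + 208.0·17.10) / 1398 = 3807/1398 = 2.723 mg/L; combined flow 1398 L/s.
Half-life 44.1 h → k = ln 2 / 44.1 = 0.01572 h⁻¹ = 0.3772 d⁻¹.
Decay over the reach: 2.723·exp(−kt) = 2.723·0.6847 = 1.864 mg/L.
Second outfall: C = (1398·1.864 + 180.0·20.80)/1578 = 4.024 mg/L.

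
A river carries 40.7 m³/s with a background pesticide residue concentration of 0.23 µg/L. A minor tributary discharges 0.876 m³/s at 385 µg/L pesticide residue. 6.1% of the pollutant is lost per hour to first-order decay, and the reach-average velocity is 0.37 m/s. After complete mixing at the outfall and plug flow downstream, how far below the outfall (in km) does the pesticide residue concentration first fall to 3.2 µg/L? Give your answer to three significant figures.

20.3 km

Mixed concentration C = ΣQC/ΣQ = (40.70·0.2300 + 0.8760·385.0) / 41.58 = 346.6/41.58 = 8.337 µg/L.
6.1%/h lost → k = −ln(1 − 0.061) = 0.06294 h⁻¹.
Set 8.337·exp(−k·t) = 3.2 → t = ln(8.337/3.2)/k = 54770 s = 15.21 h.
Distance = v·t = 0.37·54770 = 20260 m = 20.26 km.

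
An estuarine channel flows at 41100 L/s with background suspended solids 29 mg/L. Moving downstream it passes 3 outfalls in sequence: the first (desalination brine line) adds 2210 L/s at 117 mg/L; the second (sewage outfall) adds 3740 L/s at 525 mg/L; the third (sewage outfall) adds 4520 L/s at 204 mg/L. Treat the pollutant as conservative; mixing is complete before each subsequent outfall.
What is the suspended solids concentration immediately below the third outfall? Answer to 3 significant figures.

After outfall 1: Q = 41100 + 2210 = 43310 L/s; C = (41100·29.00 + 2210·117.0)/43310 = 33.49 mg/L.
After outfall 2: Q = 43310 + 3740 = 47050 L/s; C = (43310·33.49 + 3740·525.0)/47050 = 72.56 mg/L.
After outfall 3: Q = 47050 + 4520 = 51570 L/s; C = (47050·72.56 + 4520·204.0)/51570 = 84.08 mg/L.

84.1 mg/L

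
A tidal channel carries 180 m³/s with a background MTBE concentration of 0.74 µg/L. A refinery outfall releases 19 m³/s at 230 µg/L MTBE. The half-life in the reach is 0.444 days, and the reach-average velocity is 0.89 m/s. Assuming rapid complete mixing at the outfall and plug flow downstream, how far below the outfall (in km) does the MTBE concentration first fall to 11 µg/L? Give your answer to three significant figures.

Mixed concentration C = ΣQC/ΣQ = (180.0·0.7400 + 19.00·230.0) / 199.0 = 4503/199.0 = 22.63 µg/L.
Half-life 0.444 d → k = ln 2 / 0.444 = 1.561 d⁻¹.
Set 22.63·exp(−k·t) = 11 → t = ln(22.63/11)/k = 39920 s = 11.09 h.
Distance = v·t = 0.89·39920 = 35530 m = 35.53 km.

35.5 km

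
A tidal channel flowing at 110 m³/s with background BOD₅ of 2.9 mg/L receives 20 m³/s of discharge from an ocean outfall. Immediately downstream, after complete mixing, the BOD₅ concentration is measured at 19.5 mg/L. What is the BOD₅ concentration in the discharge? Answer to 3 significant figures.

111 mg/L

Mass balance: 110.0·2.900 + 20.00·Cₑ = 130.0·19.50
→ Cₑ = (130.0·19.50 − 110.0·2.900) / 20.00 = 110.8 mg/L.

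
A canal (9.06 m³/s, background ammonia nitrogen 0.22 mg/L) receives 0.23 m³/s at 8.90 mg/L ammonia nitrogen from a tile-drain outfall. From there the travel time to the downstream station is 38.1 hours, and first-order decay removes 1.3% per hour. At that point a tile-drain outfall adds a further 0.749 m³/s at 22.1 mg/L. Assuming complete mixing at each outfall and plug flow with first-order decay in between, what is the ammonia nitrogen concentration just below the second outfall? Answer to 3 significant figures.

1.89 mg/L

Mass balance: C = (9.060·0.2200 + 0.2300·8.900) / 9.290 = 4.040/9.290 = 0.4349 mg/L; combined flow 9.290 m³/s.
1.3%/h lost → k = −ln(1 − 0.013) = 0.01309 h⁻¹.
After decay, C = 0.4349 × e^(−kt) = 0.4349 × 0.6074 = 0.2642 mg/L.
At the second outfall, C = (9.290·0.2642 + 0.7490·22.10) / (9.290 + 0.7490) = 1.893 mg/L.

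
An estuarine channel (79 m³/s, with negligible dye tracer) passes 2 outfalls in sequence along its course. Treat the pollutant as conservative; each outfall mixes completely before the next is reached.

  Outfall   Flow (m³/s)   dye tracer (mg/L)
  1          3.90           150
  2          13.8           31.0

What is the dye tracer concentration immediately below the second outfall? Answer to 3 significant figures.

10.5 mg/L

After outfall 1: Q = 79.00 + 3.900 = 82.90 m³/s; C = (79.00·0 + 3.900·150.0)/82.90 = 7.057 mg/L.
After outfall 2: Q = 82.90 + 13.80 = 96.70 m³/s; C = (82.90·7.057 + 13.80·31.00)/96.70 = 10.47 mg/L.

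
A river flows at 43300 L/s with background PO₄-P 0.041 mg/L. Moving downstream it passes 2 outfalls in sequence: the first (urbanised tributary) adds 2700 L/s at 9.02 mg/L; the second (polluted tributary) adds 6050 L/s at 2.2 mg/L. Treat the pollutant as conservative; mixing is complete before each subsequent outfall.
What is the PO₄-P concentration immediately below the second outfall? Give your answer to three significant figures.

0.758 mg/L

After outfall 1: Q = 43300 + 2700 = 46000 L/s; C = (43300·0.04100 + 2700·9.020)/46000 = 0.5680 mg/L.
After outfall 2: Q = 46000 + 6050 = 52050 L/s; C = (46000·0.5680 + 6050·2.200)/52050 = 0.7577 mg/L.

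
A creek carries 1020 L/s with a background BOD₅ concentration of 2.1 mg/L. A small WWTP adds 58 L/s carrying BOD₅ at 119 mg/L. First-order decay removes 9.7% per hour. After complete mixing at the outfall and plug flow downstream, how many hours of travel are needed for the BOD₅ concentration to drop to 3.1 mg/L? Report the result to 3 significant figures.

9.76 h

Mass balance: C = (1020·2.100 + 58.00·119.0) / 1078 = 9044/1078 = 8.390 mg/L.
9.7%/h lost → k = −ln(1 − 0.097) = 0.1020 h⁻¹.
8.390·exp(−k·t) = 3.1 → t = ln(8.390/3.1)/k = 35130 s = 9.758 h.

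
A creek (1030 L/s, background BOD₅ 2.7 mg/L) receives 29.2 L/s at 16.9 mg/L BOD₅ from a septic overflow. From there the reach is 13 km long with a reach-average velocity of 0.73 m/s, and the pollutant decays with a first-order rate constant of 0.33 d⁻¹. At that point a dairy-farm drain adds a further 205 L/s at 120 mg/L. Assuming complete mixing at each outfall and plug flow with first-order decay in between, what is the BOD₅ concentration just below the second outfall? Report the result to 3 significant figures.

After mixing, C = (1030·2.700 + 29.20·16.90) / 1059 = 3274/1059 = 3.091 mg/L; combined flow 1059 L/s.
Travel time t = 13·1000 / 0.73 = 17810 s = 4.947 h.
Decay over the reach: 3.091·exp(−kt) = 3.091·0.9342 = 2.888 mg/L.
Second outfall: C = (1059·2.888 + 205.0·120.0)/1264 = 21.88 mg/L.

21.9 mg/L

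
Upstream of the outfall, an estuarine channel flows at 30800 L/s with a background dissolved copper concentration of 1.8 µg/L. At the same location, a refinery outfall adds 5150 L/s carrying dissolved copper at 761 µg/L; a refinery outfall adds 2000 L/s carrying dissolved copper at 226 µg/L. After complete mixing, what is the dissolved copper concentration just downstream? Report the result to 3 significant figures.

After mixing, C = (30800·1.800 + 5150·761.0 + 2000·226.0) / 37950 = 4427000/37950 = 116.6 µg/L.

117 µg/L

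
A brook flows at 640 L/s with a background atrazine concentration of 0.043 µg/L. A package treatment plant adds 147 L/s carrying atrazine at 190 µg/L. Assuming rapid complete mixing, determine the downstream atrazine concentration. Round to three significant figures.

Conservation of mass: C = (640.0·0.04300 + 147.0·190.0) / 787.0 = 27960/787.0 = 35.52 µg/L.

35.5 µg/L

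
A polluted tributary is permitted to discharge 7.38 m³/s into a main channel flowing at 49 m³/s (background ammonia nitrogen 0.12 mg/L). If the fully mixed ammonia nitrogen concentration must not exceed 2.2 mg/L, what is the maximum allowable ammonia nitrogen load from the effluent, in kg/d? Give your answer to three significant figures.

Mass balance at the limit: 49.00·0.1200 + 7.380·Cₑ = 56.38·2.2 → Cₑ = 16.01 mg/L.
Load = 7.380 m³/s × 16.01 g/m³ × 86 400 s/d = 10210 kg/d.

10200 kg/d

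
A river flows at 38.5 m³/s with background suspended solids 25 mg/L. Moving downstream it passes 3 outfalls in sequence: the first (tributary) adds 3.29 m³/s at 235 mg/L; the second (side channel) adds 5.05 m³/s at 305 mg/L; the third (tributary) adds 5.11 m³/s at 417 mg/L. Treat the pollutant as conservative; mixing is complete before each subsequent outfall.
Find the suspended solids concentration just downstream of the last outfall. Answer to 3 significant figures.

104 mg/L

After outfall 1: Q = 38.50 + 3.290 = 41.79 m³/s; C = (38.50·25.00 + 3.290·235.0)/41.79 = 41.53 mg/L.
After outfall 2: Q = 41.79 + 5.050 = 46.84 m³/s; C = (41.79·41.53 + 5.050·305.0)/46.84 = 69.94 mg/L.
After outfall 3: Q = 46.84 + 5.110 = 51.95 m³/s; C = (46.84·69.94 + 5.110·417.0)/51.95 = 104.1 mg/L.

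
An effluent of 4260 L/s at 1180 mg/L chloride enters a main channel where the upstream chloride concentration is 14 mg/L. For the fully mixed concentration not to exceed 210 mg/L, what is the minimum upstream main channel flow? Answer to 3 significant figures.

Set C_mix = 210: (Q·14.00 + 4260·1180) / (Q + 4260) = 210
→ Q = 4260·(1180 − 210)/(210 − 14.00) = 21080 L/s.

21100 L/s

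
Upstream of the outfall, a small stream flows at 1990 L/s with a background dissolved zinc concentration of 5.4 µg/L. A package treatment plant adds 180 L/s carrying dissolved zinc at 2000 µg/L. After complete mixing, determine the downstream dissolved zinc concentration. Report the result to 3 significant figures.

Flow-weighted average: C = (1990·5.400 + 180.0·2000) / 2170 = 370700/2170 = 170.9 µg/L.

171 µg/L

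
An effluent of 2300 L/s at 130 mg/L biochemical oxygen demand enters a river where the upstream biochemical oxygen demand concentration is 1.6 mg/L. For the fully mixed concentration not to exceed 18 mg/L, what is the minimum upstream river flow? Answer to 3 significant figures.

15700 L/s

Set C_mix = 18: (Q·1.600 + 2300·130.0) / (Q + 2300) = 18
→ Q = 2300·(130.0 − 18)/(18 − 1.600) = 15710 L/s.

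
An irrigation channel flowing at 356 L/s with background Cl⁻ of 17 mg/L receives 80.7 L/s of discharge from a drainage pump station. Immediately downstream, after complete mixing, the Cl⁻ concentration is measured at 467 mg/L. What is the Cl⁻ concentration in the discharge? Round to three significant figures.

Mass balance: 356.0·17.00 + 80.70·Cₑ = 436.7·467.0
→ Cₑ = (436.7·467.0 − 356.0·17.00) / 80.70 = 2452 mg/L.

2450 mg/L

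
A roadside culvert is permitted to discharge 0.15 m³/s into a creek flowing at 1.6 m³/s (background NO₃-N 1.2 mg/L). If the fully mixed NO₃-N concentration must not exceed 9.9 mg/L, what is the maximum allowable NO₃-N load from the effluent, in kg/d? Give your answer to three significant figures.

Mass balance at the limit: 1.600·1.200 + 0.1500·Cₑ = 1.750·9.9 → Cₑ = 102.7 mg/L.
Load = 0.1500 m³/s × 102.7 g/m³ × 86 400 s/d = 1331 kg/d.

1330 kg/d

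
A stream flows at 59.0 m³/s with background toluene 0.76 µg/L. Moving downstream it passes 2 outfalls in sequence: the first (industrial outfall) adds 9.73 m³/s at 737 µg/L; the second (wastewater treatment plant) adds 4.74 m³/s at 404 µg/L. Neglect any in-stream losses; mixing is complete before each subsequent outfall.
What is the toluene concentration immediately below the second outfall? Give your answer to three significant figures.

124 µg/L

Outfall 1: combined Q = 68.73 m³/s; C = (59.00·0.7600 + 9.730·737.0)/68.73 = 105.0 µg/L.
Outfall 2: combined Q = 73.47 m³/s; C = (68.73·105.0 + 4.740·404.0)/73.47 = 124.3 µg/L.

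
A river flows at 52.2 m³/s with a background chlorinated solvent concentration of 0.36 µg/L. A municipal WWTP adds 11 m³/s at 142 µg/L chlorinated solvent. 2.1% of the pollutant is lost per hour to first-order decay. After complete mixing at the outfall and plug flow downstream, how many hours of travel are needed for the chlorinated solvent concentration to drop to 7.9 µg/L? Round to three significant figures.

Flow-weighted average: C = (52.20·0.3600 + 11.00·142.0) / 63.20 = 1581/63.20 = 25.01 µg/L.
2.1%/h lost → k = −ln(1 − 0.021) = 0.02122 h⁻¹.
25.01·exp(−k·t) = 7.9 → t = ln(25.01/7.9)/k = 195500 s = 54.30 h.

54.3 h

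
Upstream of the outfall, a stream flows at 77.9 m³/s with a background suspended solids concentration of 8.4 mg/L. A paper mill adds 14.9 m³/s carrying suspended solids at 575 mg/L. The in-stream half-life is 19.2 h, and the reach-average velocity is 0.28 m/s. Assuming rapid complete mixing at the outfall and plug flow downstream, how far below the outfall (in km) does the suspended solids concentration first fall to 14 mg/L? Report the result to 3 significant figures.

54.7 km

Flow-weighted average: C = (77.90·8.400 + 14.90·575.0) / 92.80 = 9222/92.80 = 99.37 mg/L.
Half-life 19.2 h → k = ln 2 / 19.2 = 0.03610 h⁻¹ = 0.8664 d⁻¹.
Set 99.37·exp(−k·t) = 14 → t = ln(99.37/14)/k = 195400 s = 54.29 h.
Distance = v·t = 0.28·195400 = 54720 m = 54.72 km.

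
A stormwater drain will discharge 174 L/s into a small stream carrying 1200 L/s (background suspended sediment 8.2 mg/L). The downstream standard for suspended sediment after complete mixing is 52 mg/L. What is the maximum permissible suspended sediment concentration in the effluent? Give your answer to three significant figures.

354 mg/L

At the limit, (Qr·Cr + Qe·Cₑ)/(Qr + Qe) = 52:
Cₑ = (1374·52 − 1200·8.200) / 174.0 = 354.1 mg/L.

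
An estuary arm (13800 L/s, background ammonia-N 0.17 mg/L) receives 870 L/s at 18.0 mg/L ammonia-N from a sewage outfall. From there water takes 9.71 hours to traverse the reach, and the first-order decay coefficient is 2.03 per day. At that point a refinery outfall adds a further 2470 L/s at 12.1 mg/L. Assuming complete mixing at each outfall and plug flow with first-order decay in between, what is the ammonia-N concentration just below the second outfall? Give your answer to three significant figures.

2.21 mg/L

Mass balance: C = (13800·0.1700 + 870.0·18.00) / 14670 = 18010/14670 = 1.227 mg/L; combined flow 14670 L/s.
First-order decay: C = 1.227·exp(−k·t) = 1.227·0.4399 = 0.5399 mg/L.
Second outfall: C = (14670·0.5399 + 2470·12.10)/17140 = 2.206 mg/L.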